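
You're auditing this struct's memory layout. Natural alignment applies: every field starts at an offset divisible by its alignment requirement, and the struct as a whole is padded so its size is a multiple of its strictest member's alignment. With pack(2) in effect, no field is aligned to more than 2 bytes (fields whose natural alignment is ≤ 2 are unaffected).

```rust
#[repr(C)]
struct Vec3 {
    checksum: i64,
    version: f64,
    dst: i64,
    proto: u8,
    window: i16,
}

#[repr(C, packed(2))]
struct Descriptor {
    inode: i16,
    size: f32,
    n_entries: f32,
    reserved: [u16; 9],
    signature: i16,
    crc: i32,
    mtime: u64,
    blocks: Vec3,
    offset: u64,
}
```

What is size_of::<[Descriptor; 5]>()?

Vec3: @0: checksum [8B, align 8] → 8; @8: version [8B, align 8] → 16; @16: dst [8B, align 8] → 24; @24: proto [1B, align 1] → 25; +1 pad (align 2); @26: window [2B, align 2] → 28; +4 tail pad (align 8); size 32, align 8
@0: inode [2B, align 2] → 2
@2: size [4B, align 2] → 6
@6: n_entries [4B, align 2] → 10
@10: reserved [18B, align 2] → 28
@28: signature [2B, align 2] → 30
@30: crc [4B, align 2] → 34
@34: mtime [8B, align 2] → 42
@42: blocks [32B, align 2] → 74
@74: offset [8B, align 2] → 82
size 82, align 2
array of 5: 5 × 82 = 410

410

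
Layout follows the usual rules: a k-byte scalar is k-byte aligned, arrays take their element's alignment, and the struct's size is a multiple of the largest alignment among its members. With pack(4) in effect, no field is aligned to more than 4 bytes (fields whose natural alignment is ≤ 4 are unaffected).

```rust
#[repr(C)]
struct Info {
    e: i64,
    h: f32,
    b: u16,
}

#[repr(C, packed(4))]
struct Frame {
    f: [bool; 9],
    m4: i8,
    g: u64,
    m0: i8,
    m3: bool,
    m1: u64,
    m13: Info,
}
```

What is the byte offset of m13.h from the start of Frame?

Info: 0..8  e  (8B, 8-aligned); 8..12  h  (4B, 4-aligned); 12..14  b  (2B, 2-aligned); 14..16  -- tail padding (2B); sizeof = 16, alignof = 8
0..9  f  (9B, 1-aligned)
9..10  m4  (1B, 1-aligned)
10..12  -- padding (2B)
12..20  g  (8B, 4-aligned)
20..21  m0  (1B, 1-aligned)
21..22  m3  (1B, 1-aligned)
22..24  -- padding (2B)
24..32  m1  (8B, 4-aligned)
32..48  m13  (16B, 4-aligned)
within Info: h at 8
32 + 8 = 40

40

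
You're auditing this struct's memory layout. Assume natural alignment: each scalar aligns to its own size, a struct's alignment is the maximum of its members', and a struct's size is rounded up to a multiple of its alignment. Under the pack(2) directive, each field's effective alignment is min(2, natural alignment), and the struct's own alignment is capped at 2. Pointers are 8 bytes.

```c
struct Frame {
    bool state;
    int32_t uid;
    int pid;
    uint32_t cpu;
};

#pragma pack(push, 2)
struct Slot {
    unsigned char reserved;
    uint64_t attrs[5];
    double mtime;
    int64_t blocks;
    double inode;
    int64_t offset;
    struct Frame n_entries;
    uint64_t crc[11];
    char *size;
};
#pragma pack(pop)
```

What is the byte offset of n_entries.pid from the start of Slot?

Frame: 0..1  state  (1B, 1-aligned); 1..4  -- padding (3B); 4..8  uid  (4B, 4-aligned); 8..12  pid  (4B, 4-aligned); 12..16  cpu  (4B, 4-aligned); sizeof = 16, alignof = 4
0..1  reserved  (1B, 1-aligned)
1..2  -- padding (1B)
2..42  attrs  (40B, 2-aligned)
42..50  mtime  (8B, 2-aligned)
50..58  blocks  (8B, 2-aligned)
58..66  inode  (8B, 2-aligned)
66..74  offset  (8B, 2-aligned)
74..90  n_entries  (16B, 2-aligned)
within Frame: pid at 8
74 + 8 = 82

82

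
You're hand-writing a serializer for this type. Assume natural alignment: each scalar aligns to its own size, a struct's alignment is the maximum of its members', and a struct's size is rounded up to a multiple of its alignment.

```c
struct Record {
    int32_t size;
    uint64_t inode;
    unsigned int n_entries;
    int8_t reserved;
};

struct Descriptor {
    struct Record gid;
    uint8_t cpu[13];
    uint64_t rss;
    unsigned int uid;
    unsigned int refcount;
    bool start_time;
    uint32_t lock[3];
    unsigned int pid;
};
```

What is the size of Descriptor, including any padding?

80

Record: size at 0 (size 4, align 4) → ends 4; pad 4 to align 8 for inode; inode at 8 (size 8, align 8) → ends 16; n_entries at 16 (size 4, align 4) → ends 20; reserved at 20 (size 1, align 1) → ends 21; tail pad 3 to reach multiple of 8; total 24 bytes, alignment 8
gid at 0 (size 24, align 8) → ends 24
cpu at 24 (size 13, align 1) → ends 37
pad 3 to align 8 for rss
rss at 40 (size 8, align 8) → ends 48
uid at 48 (size 4, align 4) → ends 52
refcount at 52 (size 4, align 4) → ends 56
start_time at 56 (size 1, align 1) → ends 57
pad 3 to align 4 for lock
lock at 60 (size 12, align 4) → ends 72
pid at 72 (size 4, align 4) → ends 76
tail pad 4 to reach multiple of 8
total 80 bytes, alignment 8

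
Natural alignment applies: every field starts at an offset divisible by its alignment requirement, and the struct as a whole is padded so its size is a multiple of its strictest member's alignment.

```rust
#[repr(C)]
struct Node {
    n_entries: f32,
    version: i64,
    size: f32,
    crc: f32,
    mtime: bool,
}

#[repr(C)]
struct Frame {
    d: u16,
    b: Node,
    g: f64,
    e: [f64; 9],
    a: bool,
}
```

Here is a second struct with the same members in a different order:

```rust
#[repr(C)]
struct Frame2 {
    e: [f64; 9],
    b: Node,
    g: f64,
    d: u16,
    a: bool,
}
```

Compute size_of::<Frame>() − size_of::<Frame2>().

Node: n_entries at 0 (size 4, align 4) → ends 4; pad 4 to align 8 for version; version at 8 (size 8, align 8) → ends 16; size at 16 (size 4, align 4) → ends 20; crc at 20 (size 4, align 4) → ends 24; mtime at 24 (size 1, align 1) → ends 25; tail pad 7 to reach multiple of 8; total 32 bytes, alignment 8
d at 0 (size 2, align 2) → ends 2
pad 6 to align 8 for b
b at 8 (size 32, align 8) → ends 40
g at 40 (size 8, align 8) → ends 48
e at 48 (size 72, align 8) → ends 120
a at 120 (size 1, align 1) → ends 121
tail pad 7 to reach multiple of 8
total 128 bytes, alignment 8
— Frame2 —
e at 0 (size 72, align 8) → ends 72
b at 72 (size 32, align 8) → ends 104
g at 104 (size 8, align 8) → ends 112
d at 112 (size 2, align 2) → ends 114
a at 114 (size 1, align 1) → ends 115
tail pad 5 to reach multiple of 8
total 120 bytes, alignment 8
128 − 120 = 8

8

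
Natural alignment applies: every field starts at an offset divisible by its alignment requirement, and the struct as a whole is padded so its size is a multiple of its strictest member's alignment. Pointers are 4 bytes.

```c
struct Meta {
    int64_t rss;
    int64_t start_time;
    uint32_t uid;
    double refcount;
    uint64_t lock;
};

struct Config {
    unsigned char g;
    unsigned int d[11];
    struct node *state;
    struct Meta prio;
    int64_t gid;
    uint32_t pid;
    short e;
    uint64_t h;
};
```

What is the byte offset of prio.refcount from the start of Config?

80

Meta: rss at 0 (size 8, align 8) → ends 8; start_time at 8 (size 8, align 8) → ends 16; uid at 16 (size 4, align 4) → ends 20; pad 4 to align 8 for refcount; refcount at 24 (size 8, align 8) → ends 32; lock at 32 (size 8, align 8) → ends 40; total 40 bytes, alignment 8
g at 0 (size 1, align 1) → ends 1
pad 3 to align 4 for d
d at 4 (size 44, align 4) → ends 48
state at 48 (size 4, align 4) → ends 52
pad 4 to align 8 for prio
prio at 56 (size 40, align 8) → ends 96
within Meta: refcount at 24
56 + 24 = 80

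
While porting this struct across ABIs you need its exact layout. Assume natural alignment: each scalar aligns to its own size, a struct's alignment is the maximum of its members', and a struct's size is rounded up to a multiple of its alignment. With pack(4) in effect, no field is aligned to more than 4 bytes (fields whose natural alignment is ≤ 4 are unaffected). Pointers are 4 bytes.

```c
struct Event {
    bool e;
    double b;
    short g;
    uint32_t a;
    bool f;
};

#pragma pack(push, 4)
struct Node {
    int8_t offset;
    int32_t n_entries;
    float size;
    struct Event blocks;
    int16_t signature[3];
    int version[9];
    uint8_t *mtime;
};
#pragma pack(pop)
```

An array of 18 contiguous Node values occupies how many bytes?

1656

Event: @0: e [1B, align 1] → 1; +7 pad (align 8); @8: b [8B, align 8] → 16; @16: g [2B, align 2] → 18; +2 pad (align 4); @20: a [4B, align 4] → 24; @24: f [1B, align 1] → 25; +7 tail pad (align 8); size 32, align 8
@0: offset [1B, align 1] → 1
+3 pad (align 4)
@4: n_entries [4B, align 4] → 8
@8: size [4B, align 4] → 12
@12: blocks [32B, align 4] → 44
@44: signature [6B, align 2] → 50
+2 pad (align 4)
@52: version [36B, align 4] → 88
@88: mtime [4B, align 4] → 92
size 92, align 4
array of 18: 18 × 92 = 1656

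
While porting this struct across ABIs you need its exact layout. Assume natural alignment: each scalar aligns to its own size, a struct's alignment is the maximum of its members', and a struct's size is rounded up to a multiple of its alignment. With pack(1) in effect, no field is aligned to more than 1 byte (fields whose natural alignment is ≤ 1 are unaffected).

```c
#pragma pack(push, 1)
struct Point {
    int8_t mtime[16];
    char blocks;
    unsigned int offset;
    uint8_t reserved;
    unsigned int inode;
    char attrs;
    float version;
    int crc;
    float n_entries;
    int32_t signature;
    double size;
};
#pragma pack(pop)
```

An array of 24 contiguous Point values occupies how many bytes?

0..16  mtime  (16B, 1-aligned)
16..17  blocks  (1B, 1-aligned)
17..21  offset  (4B, 1-aligned)
21..22  reserved  (1B, 1-aligned)
22..26  inode  (4B, 1-aligned)
26..27  attrs  (1B, 1-aligned)
27..31  version  (4B, 1-aligned)
31..35  crc  (4B, 1-aligned)
35..39  n_entries  (4B, 1-aligned)
39..43  signature  (4B, 1-aligned)
43..51  size  (8B, 1-aligned)
sizeof = 51, alignof = 1
array of 24: 24 × 51 = 1224

1224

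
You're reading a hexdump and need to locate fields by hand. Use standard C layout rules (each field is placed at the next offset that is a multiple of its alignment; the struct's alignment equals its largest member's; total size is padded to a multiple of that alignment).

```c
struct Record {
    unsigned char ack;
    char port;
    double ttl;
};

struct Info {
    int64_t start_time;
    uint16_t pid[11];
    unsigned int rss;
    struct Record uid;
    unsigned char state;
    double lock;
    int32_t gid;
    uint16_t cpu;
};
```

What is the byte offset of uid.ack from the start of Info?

Record: ack at 0 (size 1, align 1) → ends 1; port at 1 (size 1, align 1) → ends 2; pad 6 to align 8 for ttl; ttl at 8 (size 8, align 8) → ends 16; total 16 bytes, alignment 8
start_time at 0 (size 8, align 8) → ends 8
pid at 8 (size 22, align 2) → ends 30
pad 2 to align 4 for rss
rss at 32 (size 4, align 4) → ends 36
pad 4 to align 8 for uid
uid at 40 (size 16, align 8) → ends 56
within Record: ack at 0
40 + 0 = 40

40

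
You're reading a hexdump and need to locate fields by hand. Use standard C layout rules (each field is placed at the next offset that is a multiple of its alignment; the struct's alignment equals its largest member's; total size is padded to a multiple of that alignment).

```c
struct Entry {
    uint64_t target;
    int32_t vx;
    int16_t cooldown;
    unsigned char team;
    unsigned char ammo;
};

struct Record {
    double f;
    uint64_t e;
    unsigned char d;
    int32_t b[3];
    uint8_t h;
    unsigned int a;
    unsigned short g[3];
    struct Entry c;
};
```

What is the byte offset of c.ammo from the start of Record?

Entry: @0: target [8B, align 8] → 8; @8: vx [4B, align 4] → 12; @12: cooldown [2B, align 2] → 14; @14: team [1B, align 1] → 15; @15: ammo [1B, align 1] → 16; size 16, align 8
@0: f [8B, align 8] → 8
@8: e [8B, align 8] → 16
@16: d [1B, align 1] → 17
+3 pad (align 4)
@20: b [12B, align 4] → 32
@32: h [1B, align 1] → 33
+3 pad (align 4)
@36: a [4B, align 4] → 40
@40: g [6B, align 2] → 46
+2 pad (align 8)
@48: c [16B, align 8] → 64
within Entry: ammo at 15
48 + 15 = 63

63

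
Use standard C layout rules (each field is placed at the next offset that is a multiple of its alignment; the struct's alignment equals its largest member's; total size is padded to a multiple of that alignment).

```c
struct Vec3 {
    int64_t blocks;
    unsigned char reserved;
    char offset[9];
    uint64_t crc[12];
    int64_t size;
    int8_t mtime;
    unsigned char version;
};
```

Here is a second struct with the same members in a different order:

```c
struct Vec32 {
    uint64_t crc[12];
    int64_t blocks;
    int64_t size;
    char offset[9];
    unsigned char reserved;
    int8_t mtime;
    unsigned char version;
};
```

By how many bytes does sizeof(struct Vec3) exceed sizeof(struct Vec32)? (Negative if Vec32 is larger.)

8

blocks at 0 (size 8, align 8) → ends 8
reserved at 8 (size 1, align 1) → ends 9
offset at 9 (size 9, align 1) → ends 18
pad 6 to align 8 for crc
crc at 24 (size 96, align 8) → ends 120
size at 120 (size 8, align 8) → ends 128
mtime at 128 (size 1, align 1) → ends 129
version at 129 (size 1, align 1) → ends 130
tail pad 6 to reach multiple of 8
total 136 bytes, alignment 8
— Vec32 —
crc at 0 (size 96, align 8) → ends 96
blocks at 96 (size 8, align 8) → ends 104
size at 104 (size 8, align 8) → ends 112
offset at 112 (size 9, align 1) → ends 121
reserved at 121 (size 1, align 1) → ends 122
mtime at 122 (size 1, align 1) → ends 123
version at 123 (size 1, align 1) → ends 124
tail pad 4 to reach multiple of 8
total 128 bytes, alignment 8
136 − 128 = 8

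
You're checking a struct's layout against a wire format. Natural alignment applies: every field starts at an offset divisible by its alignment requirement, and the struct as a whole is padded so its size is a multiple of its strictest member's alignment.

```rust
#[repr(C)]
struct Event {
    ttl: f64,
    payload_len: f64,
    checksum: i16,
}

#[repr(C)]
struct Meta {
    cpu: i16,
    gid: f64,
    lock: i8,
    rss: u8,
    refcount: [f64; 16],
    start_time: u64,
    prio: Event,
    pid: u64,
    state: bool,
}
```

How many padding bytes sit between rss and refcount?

6

Event: @0: ttl [8B, align 8] → 8; @8: payload_len [8B, align 8] → 16; @16: checksum [2B, align 2] → 18; +6 tail pad (align 8); size 24, align 8
@0: cpu [2B, align 2] → 2
+6 pad (align 8)
@8: gid [8B, align 8] → 16
@16: lock [1B, align 1] → 17
@17: rss [1B, align 1] → 18
+6 pad (align 8)
@24: refcount [128B, align 8] → 152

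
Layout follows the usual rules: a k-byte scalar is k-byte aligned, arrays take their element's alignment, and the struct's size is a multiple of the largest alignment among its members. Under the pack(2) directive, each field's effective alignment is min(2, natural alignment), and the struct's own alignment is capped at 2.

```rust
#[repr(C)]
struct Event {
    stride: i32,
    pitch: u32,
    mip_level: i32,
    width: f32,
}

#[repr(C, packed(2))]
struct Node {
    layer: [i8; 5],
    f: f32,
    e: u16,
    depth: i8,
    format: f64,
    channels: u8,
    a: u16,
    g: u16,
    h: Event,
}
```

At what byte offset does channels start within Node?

22

Event: 0..4  stride  (4B, 4-aligned); 4..8  pitch  (4B, 4-aligned); 8..12  mip_level  (4B, 4-aligned); 12..16  width  (4B, 4-aligned); sizeof = 16, alignof = 4
0..5  layer  (5B, 1-aligned)
5..6  -- padding (1B)
6..10  f  (4B, 2-aligned)
10..12  e  (2B, 2-aligned)
12..13  depth  (1B, 1-aligned)
13..14  -- padding (1B)
14..22  format  (8B, 2-aligned)
22..23  channels  (1B, 1-aligned)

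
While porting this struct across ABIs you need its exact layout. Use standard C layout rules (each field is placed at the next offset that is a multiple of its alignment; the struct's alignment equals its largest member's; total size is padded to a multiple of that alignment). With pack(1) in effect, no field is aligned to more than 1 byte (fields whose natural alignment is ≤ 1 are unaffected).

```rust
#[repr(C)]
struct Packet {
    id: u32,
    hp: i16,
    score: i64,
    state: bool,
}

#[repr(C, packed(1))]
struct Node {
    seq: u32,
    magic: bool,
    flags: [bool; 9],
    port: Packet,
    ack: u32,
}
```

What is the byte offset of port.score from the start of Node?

Packet: 0..4  id  (4B, 4-aligned); 4..6  hp  (2B, 2-aligned); 6..8  -- padding (2B); 8..16  score  (8B, 8-aligned); 16..17  state  (1B, 1-aligned); 17..24  -- tail padding (7B); sizeof = 24, alignof = 8
0..4  seq  (4B, 1-aligned)
4..5  magic  (1B, 1-aligned)
5..14  flags  (9B, 1-aligned)
14..38  port  (24B, 1-aligned)
within Packet: score at 8
14 + 8 = 22

22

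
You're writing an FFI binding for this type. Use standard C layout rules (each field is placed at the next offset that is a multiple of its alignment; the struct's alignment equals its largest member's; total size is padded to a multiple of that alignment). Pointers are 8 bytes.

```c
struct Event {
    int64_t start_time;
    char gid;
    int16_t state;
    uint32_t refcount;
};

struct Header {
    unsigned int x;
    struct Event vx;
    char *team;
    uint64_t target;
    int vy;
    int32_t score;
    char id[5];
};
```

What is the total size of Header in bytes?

Event: 0..8  start_time  (8B, 8-aligned); 8..9  gid  (1B, 1-aligned); 9..10  -- padding (1B); 10..12  state  (2B, 2-aligned); 12..16  refcount  (4B, 4-aligned); sizeof = 16, alignof = 8
0..4  x  (4B, 4-aligned)
4..8  -- padding (4B)
8..24  vx  (16B, 8-aligned)
24..32  team  (8B, 8-aligned)
32..40  target  (8B, 8-aligned)
40..44  vy  (4B, 4-aligned)
44..48  score  (4B, 4-aligned)
48..53  id  (5B, 1-aligned)
53..56  -- tail padding (3B)
sizeof = 56, alignof = 8

56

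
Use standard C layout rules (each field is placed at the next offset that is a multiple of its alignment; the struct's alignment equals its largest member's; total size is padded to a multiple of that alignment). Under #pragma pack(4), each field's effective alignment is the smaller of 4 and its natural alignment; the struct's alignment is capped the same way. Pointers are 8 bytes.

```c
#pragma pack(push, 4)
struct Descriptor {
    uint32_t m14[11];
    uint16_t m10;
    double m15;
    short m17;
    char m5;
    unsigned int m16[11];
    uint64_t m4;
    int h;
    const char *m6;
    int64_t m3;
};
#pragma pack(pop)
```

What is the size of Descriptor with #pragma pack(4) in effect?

m14 at 0 (size 44, align 4) → ends 44
m10 at 44 (size 2, align 2) → ends 46
pad 2 to align 4 for m15
m15 at 48 (size 8, align 4) → ends 56
m17 at 56 (size 2, align 2) → ends 58
m5 at 58 (size 1, align 1) → ends 59
pad 1 to align 4 for m16
m16 at 60 (size 44, align 4) → ends 104
m4 at 104 (size 8, align 4) → ends 112
h at 112 (size 4, align 4) → ends 116
m6 at 116 (size 8, align 4) → ends 124
m3 at 124 (size 8, align 4) → ends 132
total 132 bytes, alignment 4

132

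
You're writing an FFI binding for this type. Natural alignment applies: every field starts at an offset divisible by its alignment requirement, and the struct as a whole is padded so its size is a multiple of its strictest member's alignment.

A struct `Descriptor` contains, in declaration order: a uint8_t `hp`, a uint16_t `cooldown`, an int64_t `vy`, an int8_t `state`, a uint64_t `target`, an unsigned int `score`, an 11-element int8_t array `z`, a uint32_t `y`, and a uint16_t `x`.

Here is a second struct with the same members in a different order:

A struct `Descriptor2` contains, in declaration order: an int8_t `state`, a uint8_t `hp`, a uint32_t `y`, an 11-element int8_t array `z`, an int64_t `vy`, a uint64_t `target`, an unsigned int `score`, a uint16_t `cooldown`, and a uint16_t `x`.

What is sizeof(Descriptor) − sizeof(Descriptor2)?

@0: hp [1B, align 1] → 1
+1 pad (align 2)
@2: cooldown [2B, align 2] → 4
+4 pad (align 8)
@8: vy [8B, align 8] → 16
@16: state [1B, align 1] → 17
+7 pad (align 8)
@24: target [8B, align 8] → 32
@32: score [4B, align 4] → 36
@36: z [11B, align 1] → 47
+1 pad (align 4)
@48: y [4B, align 4] → 52
@52: x [2B, align 2] → 54
+2 tail pad (align 8)
size 56, align 8
— Descriptor2 —
@0: state [1B, align 1] → 1
@1: hp [1B, align 1] → 2
+2 pad (align 4)
@4: y [4B, align 4] → 8
@8: z [11B, align 1] → 19
+5 pad (align 8)
@24: vy [8B, align 8] → 32
@32: target [8B, align 8] → 40
@40: score [4B, align 4] → 44
@44: cooldown [2B, align 2] → 46
@46: x [2B, align 2] → 48
size 48, align 8
56 − 48 = 8

8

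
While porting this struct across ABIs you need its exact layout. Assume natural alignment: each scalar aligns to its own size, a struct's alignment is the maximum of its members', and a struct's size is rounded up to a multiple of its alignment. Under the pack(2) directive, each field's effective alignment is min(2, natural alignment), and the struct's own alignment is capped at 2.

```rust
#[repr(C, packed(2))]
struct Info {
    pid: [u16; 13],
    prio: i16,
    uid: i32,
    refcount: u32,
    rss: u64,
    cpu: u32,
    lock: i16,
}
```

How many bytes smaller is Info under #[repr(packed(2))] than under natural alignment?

natural layout:
  0..26  pid  (26B, 2-aligned)
  26..28  prio  (2B, 2-aligned)
  28..32  uid  (4B, 4-aligned)
  32..36  refcount  (4B, 4-aligned)
  36..40  -- padding (4B)
  40..48  rss  (8B, 8-aligned)
  48..52  cpu  (4B, 4-aligned)
  52..54  lock  (2B, 2-aligned)
  54..56  -- tail padding (2B)
  sizeof = 56, alignof = 8
packed(2) layout:
  0..26  pid  (26B, 2-aligned)
  26..28  prio  (2B, 2-aligned)
  28..32  uid  (4B, 2-aligned)
  32..36  refcount  (4B, 2-aligned)
  36..44  rss  (8B, 2-aligned)
  44..48  cpu  (4B, 2-aligned)
  48..50  lock  (2B, 2-aligned)
  sizeof = 50, alignof = 2
56 − 50 = 6

6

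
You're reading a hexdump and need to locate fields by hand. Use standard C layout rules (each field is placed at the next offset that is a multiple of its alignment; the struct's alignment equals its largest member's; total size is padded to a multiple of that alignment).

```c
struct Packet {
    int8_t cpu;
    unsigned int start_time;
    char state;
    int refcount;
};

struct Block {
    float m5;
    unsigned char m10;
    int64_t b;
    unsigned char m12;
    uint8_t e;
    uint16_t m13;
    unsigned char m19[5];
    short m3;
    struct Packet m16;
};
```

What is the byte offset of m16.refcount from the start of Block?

Packet: @0: cpu [1B, align 1] → 1; +3 pad (align 4); @4: start_time [4B, align 4] → 8; @8: state [1B, align 1] → 9; +3 pad (align 4); @12: refcount [4B, align 4] → 16; size 16, align 4
@0: m5 [4B, align 4] → 4
@4: m10 [1B, align 1] → 5
+3 pad (align 8)
@8: b [8B, align 8] → 16
@16: m12 [1B, align 1] → 17
@17: e [1B, align 1] → 18
@18: m13 [2B, align 2] → 20
@20: m19 [5B, align 1] → 25
+1 pad (align 2)
@26: m3 [2B, align 2] → 28
@28: m16 [16B, align 4] → 44
within Packet: refcount at 12
28 + 12 = 40

40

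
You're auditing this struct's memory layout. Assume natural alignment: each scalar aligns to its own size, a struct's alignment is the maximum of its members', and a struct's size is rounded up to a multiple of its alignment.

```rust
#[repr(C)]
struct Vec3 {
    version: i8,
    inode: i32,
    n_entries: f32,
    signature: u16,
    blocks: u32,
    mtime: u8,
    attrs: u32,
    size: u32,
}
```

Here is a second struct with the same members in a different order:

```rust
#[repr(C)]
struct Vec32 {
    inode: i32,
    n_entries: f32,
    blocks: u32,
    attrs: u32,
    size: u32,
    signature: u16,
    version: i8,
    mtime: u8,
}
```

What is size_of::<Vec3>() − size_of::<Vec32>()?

version at 0 (size 1, align 1) → ends 1
pad 3 to align 4 for inode
inode at 4 (size 4, align 4) → ends 8
n_entries at 8 (size 4, align 4) → ends 12
signature at 12 (size 2, align 2) → ends 14
pad 2 to align 4 for blocks
blocks at 16 (size 4, align 4) → ends 20
mtime at 20 (size 1, align 1) → ends 21
pad 3 to align 4 for attrs
attrs at 24 (size 4, align 4) → ends 28
size at 28 (size 4, align 4) → ends 32
total 32 bytes, alignment 4
— Vec32 —
inode at 0 (size 4, align 4) → ends 4
n_entries at 4 (size 4, align 4) → ends 8
blocks at 8 (size 4, align 4) → ends 12
attrs at 12 (size 4, align 4) → ends 16
size at 16 (size 4, align 4) → ends 20
signature at 20 (size 2, align 2) → ends 22
version at 22 (size 1, align 1) → ends 23
mtime at 23 (size 1, align 1) → ends 24
total 24 bytes, alignment 4
32 − 24 = 8

8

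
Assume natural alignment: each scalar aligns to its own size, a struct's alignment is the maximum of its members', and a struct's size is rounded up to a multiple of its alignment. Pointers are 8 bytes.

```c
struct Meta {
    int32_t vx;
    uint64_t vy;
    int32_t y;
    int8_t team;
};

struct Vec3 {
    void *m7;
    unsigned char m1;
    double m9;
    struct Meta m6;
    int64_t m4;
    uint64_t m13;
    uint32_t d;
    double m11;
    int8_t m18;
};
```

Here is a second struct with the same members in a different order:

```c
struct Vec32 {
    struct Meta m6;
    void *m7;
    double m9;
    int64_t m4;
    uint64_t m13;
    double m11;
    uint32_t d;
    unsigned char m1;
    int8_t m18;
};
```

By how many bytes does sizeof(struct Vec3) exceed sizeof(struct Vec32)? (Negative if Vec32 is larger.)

16

Meta: vx at 0 (size 4, align 4) → ends 4; pad 4 to align 8 for vy; vy at 8 (size 8, align 8) → ends 16; y at 16 (size 4, align 4) → ends 20; team at 20 (size 1, align 1) → ends 21; tail pad 3 to reach multiple of 8; total 24 bytes, alignment 8
m7 at 0 (size 8, align 8) → ends 8
m1 at 8 (size 1, align 1) → ends 9
pad 7 to align 8 for m9
m9 at 16 (size 8, align 8) → ends 24
m6 at 24 (size 24, align 8) → ends 48
m4 at 48 (size 8, align 8) → ends 56
m13 at 56 (size 8, align 8) → ends 64
d at 64 (size 4, align 4) → ends 68
pad 4 to align 8 for m11
m11 at 72 (size 8, align 8) → ends 80
m18 at 80 (size 1, align 1) → ends 81
tail pad 7 to reach multiple of 8
total 88 bytes, alignment 8
— Vec32 —
m6 at 0 (size 24, align 8) → ends 24
m7 at 24 (size 8, align 8) → ends 32
m9 at 32 (size 8, align 8) → ends 40
m4 at 40 (size 8, align 8) → ends 48
m13 at 48 (size 8, align 8) → ends 56
m11 at 56 (size 8, align 8) → ends 64
d at 64 (size 4, align 4) → ends 68
m1 at 68 (size 1, align 1) → ends 69
m18 at 69 (size 1, align 1) → ends 70
tail pad 2 to reach multiple of 8
total 72 bytes, alignment 8
88 − 72 = 16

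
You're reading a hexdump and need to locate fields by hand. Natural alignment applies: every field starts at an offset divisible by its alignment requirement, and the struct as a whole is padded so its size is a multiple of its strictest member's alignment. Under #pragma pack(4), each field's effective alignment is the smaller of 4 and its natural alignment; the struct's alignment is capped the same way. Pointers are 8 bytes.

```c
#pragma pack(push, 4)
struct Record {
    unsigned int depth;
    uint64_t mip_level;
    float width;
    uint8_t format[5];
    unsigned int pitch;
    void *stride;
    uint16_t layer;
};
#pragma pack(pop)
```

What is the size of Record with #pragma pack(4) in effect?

@0: depth [4B, align 4] → 4
@4: mip_level [8B, align 4] → 12
@12: width [4B, align 4] → 16
@16: format [5B, align 1] → 21
+3 pad (align 4)
@24: pitch [4B, align 4] → 28
@28: stride [8B, align 4] → 36
@36: layer [2B, align 2] → 38
+2 tail pad (align 4)
size 40, align 4

40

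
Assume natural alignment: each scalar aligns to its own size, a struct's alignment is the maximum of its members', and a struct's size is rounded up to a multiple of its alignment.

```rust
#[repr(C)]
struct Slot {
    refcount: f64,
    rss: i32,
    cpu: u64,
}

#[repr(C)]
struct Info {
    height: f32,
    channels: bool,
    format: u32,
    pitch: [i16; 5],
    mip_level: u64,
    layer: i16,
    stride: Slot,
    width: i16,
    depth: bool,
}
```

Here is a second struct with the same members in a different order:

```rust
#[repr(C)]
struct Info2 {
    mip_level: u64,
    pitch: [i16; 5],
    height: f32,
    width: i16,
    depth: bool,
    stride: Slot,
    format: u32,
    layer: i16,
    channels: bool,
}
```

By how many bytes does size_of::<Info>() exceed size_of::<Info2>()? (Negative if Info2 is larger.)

Slot: refcount at 0 (size 8, align 8) → ends 8; rss at 8 (size 4, align 4) → ends 12; pad 4 to align 8 for cpu; cpu at 16 (size 8, align 8) → ends 24; total 24 bytes, alignment 8
height at 0 (size 4, align 4) → ends 4
channels at 4 (size 1, align 1) → ends 5
pad 3 to align 4 for format
format at 8 (size 4, align 4) → ends 12
pitch at 12 (size 10, align 2) → ends 22
pad 2 to align 8 for mip_level
mip_level at 24 (size 8, align 8) → ends 32
layer at 32 (size 2, align 2) → ends 34
pad 6 to align 8 for stride
stride at 40 (size 24, align 8) → ends 64
width at 64 (size 2, align 2) → ends 66
depth at 66 (size 1, align 1) → ends 67
tail pad 5 to reach multiple of 8
total 72 bytes, alignment 8
— Info2 —
mip_level at 0 (size 8, align 8) → ends 8
pitch at 8 (size 10, align 2) → ends 18
pad 2 to align 4 for height
height at 20 (size 4, align 4) → ends 24
width at 24 (size 2, align 2) → ends 26
depth at 26 (size 1, align 1) → ends 27
pad 5 to align 8 for stride
stride at 32 (size 24, align 8) → ends 56
format at 56 (size 4, align 4) → ends 60
layer at 60 (size 2, align 2) → ends 62
channels at 62 (size 1, align 1) → ends 63
tail pad 1 to reach multiple of 8
total 64 bytes, alignment 8
72 − 64 = 8

8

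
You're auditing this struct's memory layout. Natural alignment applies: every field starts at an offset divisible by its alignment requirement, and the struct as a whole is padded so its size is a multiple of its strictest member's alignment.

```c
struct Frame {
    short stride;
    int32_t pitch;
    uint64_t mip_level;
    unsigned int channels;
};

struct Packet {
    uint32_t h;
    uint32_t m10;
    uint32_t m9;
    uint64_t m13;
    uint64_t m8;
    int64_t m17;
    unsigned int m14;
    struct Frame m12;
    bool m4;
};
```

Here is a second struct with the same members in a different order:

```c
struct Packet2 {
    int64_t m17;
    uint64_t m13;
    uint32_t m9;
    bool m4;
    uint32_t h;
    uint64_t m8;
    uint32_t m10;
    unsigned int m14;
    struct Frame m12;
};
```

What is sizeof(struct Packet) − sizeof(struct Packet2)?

8

Frame: @0: stride [2B, align 2] → 2; +2 pad (align 4); @4: pitch [4B, align 4] → 8; @8: mip_level [8B, align 8] → 16; @16: channels [4B, align 4] → 20; +4 tail pad (align 8); size 24, align 8
@0: h [4B, align 4] → 4
@4: m10 [4B, align 4] → 8
@8: m9 [4B, align 4] → 12
+4 pad (align 8)
@16: m13 [8B, align 8] → 24
@24: m8 [8B, align 8] → 32
@32: m17 [8B, align 8] → 40
@40: m14 [4B, align 4] → 44
+4 pad (align 8)
@48: m12 [24B, align 8] → 72
@72: m4 [1B, align 1] → 73
+7 tail pad (align 8)
size 80, align 8
— Packet2 —
@0: m17 [8B, align 8] → 8
@8: m13 [8B, align 8] → 16
@16: m9 [4B, align 4] → 20
@20: m4 [1B, align 1] → 21
+3 pad (align 4)
@24: h [4B, align 4] → 28
+4 pad (align 8)
@32: m8 [8B, align 8] → 40
@40: m10 [4B, align 4] → 44
@44: m14 [4B, align 4] → 48
@48: m12 [24B, align 8] → 72
size 72, align 8
80 − 72 = 8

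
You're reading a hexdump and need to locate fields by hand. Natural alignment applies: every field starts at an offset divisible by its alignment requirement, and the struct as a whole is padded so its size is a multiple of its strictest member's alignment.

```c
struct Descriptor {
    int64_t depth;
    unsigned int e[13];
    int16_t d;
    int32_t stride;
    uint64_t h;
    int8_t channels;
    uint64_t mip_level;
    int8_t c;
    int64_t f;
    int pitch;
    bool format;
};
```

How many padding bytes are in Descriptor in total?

@0: depth [8B, align 8] → 8
@8: e [52B, align 4] → 60
@60: d [2B, align 2] → 62
+2 pad (align 4)
@64: stride [4B, align 4] → 68
+4 pad (align 8)
@72: h [8B, align 8] → 80
@80: channels [1B, align 1] → 81
+7 pad (align 8)
@88: mip_level [8B, align 8] → 96
@96: c [1B, align 1] → 97
+7 pad (align 8)
@104: f [8B, align 8] → 112
@112: pitch [4B, align 4] → 116
@116: format [1B, align 1] → 117
+3 tail pad (align 8)
size 120, align 8
data bytes 97, size 120 → padding 23

23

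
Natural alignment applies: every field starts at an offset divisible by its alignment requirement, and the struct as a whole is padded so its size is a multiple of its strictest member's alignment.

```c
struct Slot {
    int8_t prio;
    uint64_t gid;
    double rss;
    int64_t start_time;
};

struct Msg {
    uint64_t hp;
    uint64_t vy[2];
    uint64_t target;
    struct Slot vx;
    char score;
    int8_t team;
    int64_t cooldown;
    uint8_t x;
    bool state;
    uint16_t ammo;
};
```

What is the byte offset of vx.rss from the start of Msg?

Slot: @0: prio [1B, align 1] → 1; +7 pad (align 8); @8: gid [8B, align 8] → 16; @16: rss [8B, align 8] → 24; @24: start_time [8B, align 8] → 32; size 32, align 8
@0: hp [8B, align 8] → 8
@8: vy [16B, align 8] → 24
@24: target [8B, align 8] → 32
@32: vx [32B, align 8] → 64
within Slot: rss at 16
32 + 16 = 48

48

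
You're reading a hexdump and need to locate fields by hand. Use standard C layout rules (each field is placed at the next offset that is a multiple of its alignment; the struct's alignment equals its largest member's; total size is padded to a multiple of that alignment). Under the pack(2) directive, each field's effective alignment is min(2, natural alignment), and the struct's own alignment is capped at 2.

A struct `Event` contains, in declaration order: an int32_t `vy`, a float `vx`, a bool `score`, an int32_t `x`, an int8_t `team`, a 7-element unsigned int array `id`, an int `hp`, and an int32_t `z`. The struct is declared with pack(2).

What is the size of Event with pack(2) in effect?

@0: vy [4B, align 2] → 4
@4: vx [4B, align 2] → 8
@8: score [1B, align 1] → 9
+1 pad (align 2)
@10: x [4B, align 2] → 14
@14: team [1B, align 1] → 15
+1 pad (align 2)
@16: id [28B, align 2] → 44
@44: hp [4B, align 2] → 48
@48: z [4B, align 2] → 52
size 52, align 2

52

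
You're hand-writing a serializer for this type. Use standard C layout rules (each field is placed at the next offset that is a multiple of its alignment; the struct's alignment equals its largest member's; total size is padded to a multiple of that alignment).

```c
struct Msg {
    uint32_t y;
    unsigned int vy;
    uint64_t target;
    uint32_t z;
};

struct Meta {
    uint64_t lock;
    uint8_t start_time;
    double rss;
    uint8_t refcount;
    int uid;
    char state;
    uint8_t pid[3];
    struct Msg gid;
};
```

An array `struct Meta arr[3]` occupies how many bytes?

Msg: @0: y [4B, align 4] → 4; @4: vy [4B, align 4] → 8; @8: target [8B, align 8] → 16; @16: z [4B, align 4] → 20; +4 tail pad (align 8); size 24, align 8
@0: lock [8B, align 8] → 8
@8: start_time [1B, align 1] → 9
+7 pad (align 8)
@16: rss [8B, align 8] → 24
@24: refcount [1B, align 1] → 25
+3 pad (align 4)
@28: uid [4B, align 4] → 32
@32: state [1B, align 1] → 33
@33: pid [3B, align 1] → 36
+4 pad (align 8)
@40: gid [24B, align 8] → 64
size 64, align 8
array of 3: 3 × 64 = 192

192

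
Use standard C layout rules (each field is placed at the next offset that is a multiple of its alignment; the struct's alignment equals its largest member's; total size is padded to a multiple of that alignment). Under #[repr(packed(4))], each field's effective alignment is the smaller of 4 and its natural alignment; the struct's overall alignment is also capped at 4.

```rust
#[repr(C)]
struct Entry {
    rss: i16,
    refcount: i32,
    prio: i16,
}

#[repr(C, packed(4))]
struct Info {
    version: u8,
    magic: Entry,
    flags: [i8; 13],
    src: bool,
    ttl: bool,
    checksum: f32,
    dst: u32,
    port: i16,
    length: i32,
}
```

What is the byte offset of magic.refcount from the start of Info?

8

Entry: rss at 0 (size 2, align 2) → ends 2; pad 2 to align 4 for refcount; refcount at 4 (size 4, align 4) → ends 8; prio at 8 (size 2, align 2) → ends 10; tail pad 2 to reach multiple of 4; total 12 bytes, alignment 4
version at 0 (size 1, align 1) → ends 1
pad 3 to align 4 for magic
magic at 4 (size 12, align 4) → ends 16
within Entry: refcount at 4
4 + 4 = 8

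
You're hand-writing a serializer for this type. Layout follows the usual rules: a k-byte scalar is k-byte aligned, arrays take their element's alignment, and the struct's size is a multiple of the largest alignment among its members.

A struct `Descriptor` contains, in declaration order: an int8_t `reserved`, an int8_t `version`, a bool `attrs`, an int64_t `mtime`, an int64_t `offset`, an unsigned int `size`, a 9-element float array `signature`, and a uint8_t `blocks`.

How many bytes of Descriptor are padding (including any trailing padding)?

@0: reserved [1B, align 1] → 1
@1: version [1B, align 1] → 2
@2: attrs [1B, align 1] → 3
+5 pad (align 8)
@8: mtime [8B, align 8] → 16
@16: offset [8B, align 8] → 24
@24: size [4B, align 4] → 28
@28: signature [36B, align 4] → 64
@64: blocks [1B, align 1] → 65
+7 tail pad (align 8)
size 72, align 8
data bytes 60, size 72 → padding 12

12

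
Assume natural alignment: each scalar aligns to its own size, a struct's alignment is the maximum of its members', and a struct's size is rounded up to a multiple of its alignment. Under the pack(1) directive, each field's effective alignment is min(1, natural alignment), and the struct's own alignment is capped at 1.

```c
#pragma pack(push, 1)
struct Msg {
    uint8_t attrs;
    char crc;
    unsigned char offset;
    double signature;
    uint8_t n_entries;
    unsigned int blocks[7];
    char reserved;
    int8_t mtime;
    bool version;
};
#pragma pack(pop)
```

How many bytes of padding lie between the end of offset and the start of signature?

0

attrs at 0 (size 1, align 1) → ends 1
crc at 1 (size 1, align 1) → ends 2
offset at 2 (size 1, align 1) → ends 3
signature at 3 (size 8, align 1) → ends 11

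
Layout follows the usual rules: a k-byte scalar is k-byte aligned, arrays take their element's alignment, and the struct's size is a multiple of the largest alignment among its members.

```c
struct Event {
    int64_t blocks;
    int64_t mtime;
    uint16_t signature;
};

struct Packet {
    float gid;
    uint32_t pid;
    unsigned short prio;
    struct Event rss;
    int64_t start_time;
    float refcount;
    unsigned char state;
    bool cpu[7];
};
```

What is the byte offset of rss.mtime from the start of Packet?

Event: 0..8  blocks  (8B, 8-aligned); 8..16  mtime  (8B, 8-aligned); 16..18  signature  (2B, 2-aligned); 18..24  -- tail padding (6B); sizeof = 24, alignof = 8
0..4  gid  (4B, 4-aligned)
4..8  pid  (4B, 4-aligned)
8..10  prio  (2B, 2-aligned)
10..16  -- padding (6B)
16..40  rss  (24B, 8-aligned)
within Event: mtime at 8
16 + 8 = 24

24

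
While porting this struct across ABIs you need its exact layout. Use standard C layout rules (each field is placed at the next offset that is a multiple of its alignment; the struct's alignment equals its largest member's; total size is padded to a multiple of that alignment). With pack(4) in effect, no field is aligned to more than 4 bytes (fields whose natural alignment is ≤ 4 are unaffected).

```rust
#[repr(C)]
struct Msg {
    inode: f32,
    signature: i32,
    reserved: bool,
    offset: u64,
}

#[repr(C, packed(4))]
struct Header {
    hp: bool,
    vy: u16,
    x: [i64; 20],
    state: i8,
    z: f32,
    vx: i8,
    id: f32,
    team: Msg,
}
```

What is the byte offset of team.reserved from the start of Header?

188

Msg: inode at 0 (size 4, align 4) → ends 4; signature at 4 (size 4, align 4) → ends 8; reserved at 8 (size 1, align 1) → ends 9; pad 7 to align 8 for offset; offset at 16 (size 8, align 8) → ends 24; total 24 bytes, alignment 8
hp at 0 (size 1, align 1) → ends 1
pad 1 to align 2 for vy
vy at 2 (size 2, align 2) → ends 4
x at 4 (size 160, align 4) → ends 164
state at 164 (size 1, align 1) → ends 165
pad 3 to align 4 for z
z at 168 (size 4, align 4) → ends 172
vx at 172 (size 1, align 1) → ends 173
pad 3 to align 4 for id
id at 176 (size 4, align 4) → ends 180
team at 180 (size 24, align 4) → ends 204
within Msg: reserved at 8
180 + 8 = 188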